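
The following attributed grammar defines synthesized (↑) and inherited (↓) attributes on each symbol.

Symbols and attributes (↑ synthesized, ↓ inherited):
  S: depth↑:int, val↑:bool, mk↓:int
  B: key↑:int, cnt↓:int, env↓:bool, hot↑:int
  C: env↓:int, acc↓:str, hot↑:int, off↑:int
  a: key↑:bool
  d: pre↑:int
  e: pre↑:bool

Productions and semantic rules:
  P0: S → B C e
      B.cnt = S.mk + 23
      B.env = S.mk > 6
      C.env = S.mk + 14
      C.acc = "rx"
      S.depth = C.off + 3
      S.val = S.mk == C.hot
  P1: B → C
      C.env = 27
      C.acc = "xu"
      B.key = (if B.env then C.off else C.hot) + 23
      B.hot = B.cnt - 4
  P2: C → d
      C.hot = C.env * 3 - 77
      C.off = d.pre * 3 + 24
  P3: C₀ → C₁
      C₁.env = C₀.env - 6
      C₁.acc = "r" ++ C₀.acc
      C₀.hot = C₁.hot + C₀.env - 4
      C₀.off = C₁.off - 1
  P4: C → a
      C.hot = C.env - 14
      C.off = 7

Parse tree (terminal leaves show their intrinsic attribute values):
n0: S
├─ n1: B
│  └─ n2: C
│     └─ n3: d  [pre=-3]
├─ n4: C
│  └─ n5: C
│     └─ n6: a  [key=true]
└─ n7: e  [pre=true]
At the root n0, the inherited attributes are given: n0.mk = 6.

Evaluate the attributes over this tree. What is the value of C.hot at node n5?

1. n0.mk = 6  [given at root]
2. n1.cnt = 29  [S.mk + 23]
3. n1.env = false  [S.mk > 6]
4. n2.env = 27  [27]
5. n2.acc = "xu"  ["xu"]
6. n3.pre = -3  [terminal]
7. n2.hot = 4  [C.env * 3 - 77]
8. n2.off = 15  [d.pre * 3 + 24]
9. n1.key = 27  [(if B.env then C.off else C.hot) + 23]
10. n1.hot = 25  [B.cnt - 4]
11. n4.env = 20  [S.mk + 14]
12. n4.acc = "rx"  ["rx"]
13. n5.env = 14  [C₀.env - 6]
14. n5.acc = "rrx"  ["r" ++ C₀.acc]
15. n6.key = true  [terminal]
16. n5.hot = 0  [C.env - 14]
17. n5.off = 7  [7]
18. n4.hot = 16  [C₁.hot + C₀.env - 4]
19. n4.off = 6  [C₁.off - 1]
20. n7.pre = true  [terminal]
21. n0.depth = 9  [C.off + 3]
22. n0.val = false  [S.mk == C.hot]

0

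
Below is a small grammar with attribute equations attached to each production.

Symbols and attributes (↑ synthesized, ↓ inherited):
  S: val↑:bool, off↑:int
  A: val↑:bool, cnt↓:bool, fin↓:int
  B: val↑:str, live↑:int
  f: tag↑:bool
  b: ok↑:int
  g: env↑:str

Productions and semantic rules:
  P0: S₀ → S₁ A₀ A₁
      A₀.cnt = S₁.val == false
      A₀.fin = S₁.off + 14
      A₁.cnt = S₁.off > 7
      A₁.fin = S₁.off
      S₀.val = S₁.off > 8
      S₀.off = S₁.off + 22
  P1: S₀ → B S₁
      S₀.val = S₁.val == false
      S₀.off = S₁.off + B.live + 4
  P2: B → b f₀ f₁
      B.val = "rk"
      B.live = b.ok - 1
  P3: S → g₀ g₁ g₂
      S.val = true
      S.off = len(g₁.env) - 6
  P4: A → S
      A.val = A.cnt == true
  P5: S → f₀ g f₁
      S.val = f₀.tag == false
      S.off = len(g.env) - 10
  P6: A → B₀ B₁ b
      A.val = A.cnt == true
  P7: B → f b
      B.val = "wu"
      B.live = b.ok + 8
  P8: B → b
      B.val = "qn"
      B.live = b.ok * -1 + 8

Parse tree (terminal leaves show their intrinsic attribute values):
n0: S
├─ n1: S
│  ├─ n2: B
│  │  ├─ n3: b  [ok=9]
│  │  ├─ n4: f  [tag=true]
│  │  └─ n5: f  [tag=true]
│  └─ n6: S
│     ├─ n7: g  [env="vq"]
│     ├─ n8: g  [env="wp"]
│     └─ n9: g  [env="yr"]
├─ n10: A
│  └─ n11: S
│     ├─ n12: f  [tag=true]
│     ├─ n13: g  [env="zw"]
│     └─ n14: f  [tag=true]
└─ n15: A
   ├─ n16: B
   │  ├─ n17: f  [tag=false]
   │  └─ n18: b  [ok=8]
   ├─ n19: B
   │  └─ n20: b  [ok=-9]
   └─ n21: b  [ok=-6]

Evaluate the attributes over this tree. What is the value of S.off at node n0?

30

1. n3.ok = 9  [terminal]
2. n4.tag = true  [terminal]
3. n5.tag = true  [terminal]
4. n2.val = "rk"  ["rk"]
5. n2.live = 8  [b.ok - 1]
6. n7.env = "vq"  [terminal]
7. n8.env = "wp"  [terminal]
8. n9.env = "yr"  [terminal]
9. n6.val = true  [true]
10. n6.off = -4  [len(g₁.env) - 6]
11. n1.val = false  [S₁.val == false]
12. n1.off = 8  [S₁.off + B.live + 4]
13. n10.cnt = true  [S₁.val == false]
14. n10.fin = 22  [S₁.off + 14]
15. n12.tag = true  [terminal]
16. n13.env = "zw"  [terminal]
17. n14.tag = true  [terminal]
18. n11.val = false  [f₀.tag == false]
19. n11.off = -8  [len(g.env) - 10]
20. n10.val = true  [A.cnt == true]
21. n15.cnt = true  [S₁.off > 7]
22. n15.fin = 8  [S₁.off]
23. n17.tag = false  [terminal]
24. n18.ok = 8  [terminal]
25. n16.val = "wu"  ["wu"]
26. n16.live = 16  [b.ok + 8]
27. n20.ok = -9  [terminal]
28. n19.val = "qn"  ["qn"]
29. n19.live = 17  [b.ok * -1 + 8]
30. n21.ok = -6  [terminal]
31. n15.val = true  [A.cnt == true]
32. n0.val = false  [S₁.off > 8]
33. n0.off = 30  [S₁.off + 22]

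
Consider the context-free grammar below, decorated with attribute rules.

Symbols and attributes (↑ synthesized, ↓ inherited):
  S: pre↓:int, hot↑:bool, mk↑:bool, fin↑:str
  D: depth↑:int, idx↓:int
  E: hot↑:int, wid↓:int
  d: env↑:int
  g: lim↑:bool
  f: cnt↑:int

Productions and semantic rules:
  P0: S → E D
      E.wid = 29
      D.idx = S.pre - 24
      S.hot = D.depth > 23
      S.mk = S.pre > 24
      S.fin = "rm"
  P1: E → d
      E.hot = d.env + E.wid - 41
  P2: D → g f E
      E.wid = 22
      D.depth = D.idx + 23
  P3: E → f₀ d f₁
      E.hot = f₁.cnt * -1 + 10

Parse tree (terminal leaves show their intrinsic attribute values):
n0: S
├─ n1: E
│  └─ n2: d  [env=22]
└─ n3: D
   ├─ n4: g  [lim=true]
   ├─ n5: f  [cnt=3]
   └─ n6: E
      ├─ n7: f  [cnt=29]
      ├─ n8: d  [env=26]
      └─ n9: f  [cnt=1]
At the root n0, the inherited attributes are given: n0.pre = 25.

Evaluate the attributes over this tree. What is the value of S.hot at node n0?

true

1. n0.pre = 25  [given at root]
2. n1.wid = 29  [29]
3. n2.env = 22  [terminal]
4. n1.hot = 10  [d.env + E.wid - 41]
5. n3.idx = 1  [S.pre - 24]
6. n4.lim = true  [terminal]
7. n5.cnt = 3  [terminal]
8. n6.wid = 22  [22]
9. n7.cnt = 29  [terminal]
10. n8.env = 26  [terminal]
11. n9.cnt = 1  [terminal]
12. n6.hot = 9  [f₁.cnt * -1 + 10]
13. n3.depth = 24  [D.idx + 23]
14. n0.hot = true  [D.depth > 23]
15. n0.mk = true  [S.pre > 24]
16. n0.fin = "rm"  ["rm"]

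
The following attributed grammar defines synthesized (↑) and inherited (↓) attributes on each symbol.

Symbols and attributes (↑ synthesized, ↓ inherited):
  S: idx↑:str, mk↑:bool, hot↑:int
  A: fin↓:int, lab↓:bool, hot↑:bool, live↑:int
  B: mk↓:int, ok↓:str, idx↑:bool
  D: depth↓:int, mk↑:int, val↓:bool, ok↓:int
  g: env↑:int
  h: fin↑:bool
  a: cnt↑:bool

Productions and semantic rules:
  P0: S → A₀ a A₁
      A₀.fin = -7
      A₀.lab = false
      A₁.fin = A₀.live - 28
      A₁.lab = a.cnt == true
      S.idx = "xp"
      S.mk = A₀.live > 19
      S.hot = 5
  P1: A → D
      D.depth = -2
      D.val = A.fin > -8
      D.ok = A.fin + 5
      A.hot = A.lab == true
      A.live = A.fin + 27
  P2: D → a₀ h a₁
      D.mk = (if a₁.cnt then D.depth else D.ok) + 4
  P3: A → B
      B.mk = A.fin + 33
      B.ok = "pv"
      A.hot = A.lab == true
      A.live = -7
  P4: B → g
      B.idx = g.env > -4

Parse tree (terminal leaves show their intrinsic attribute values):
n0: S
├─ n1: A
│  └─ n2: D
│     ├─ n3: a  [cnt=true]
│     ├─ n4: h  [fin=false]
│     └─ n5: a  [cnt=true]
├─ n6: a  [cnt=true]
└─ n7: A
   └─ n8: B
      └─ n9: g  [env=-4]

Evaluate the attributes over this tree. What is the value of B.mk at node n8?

25

1. n1.fin = -7  [-7]
2. n1.lab = false  [false]
3. n2.depth = -2  [-2]
4. n2.val = true  [A.fin > -8]
5. n2.ok = -2  [A.fin + 5]
6. n3.cnt = true  [terminal]
7. n4.fin = false  [terminal]
8. n5.cnt = true  [terminal]
9. n2.mk = 2  [(if a₁.cnt then D.depth else D.ok) + 4]
10. n1.hot = false  [A.lab == true]
11. n1.live = 20  [A.fin + 27]
12. n6.cnt = true  [terminal]
13. n7.fin = -8  [A₀.live - 28]
14. n7.lab = true  [a.cnt == true]
15. n8.mk = 25  [A.fin + 33]
16. n8.ok = "pv"  ["pv"]
17. n9.env = -4  [terminal]
18. n8.idx = false  [g.env > -4]
19. n7.hot = true  [A.lab == true]
20. n7.live = -7  [-7]
21. n0.idx = "xp"  ["xp"]
22. n0.mk = true  [A₀.live > 19]
23. n0.hot = 5  [5]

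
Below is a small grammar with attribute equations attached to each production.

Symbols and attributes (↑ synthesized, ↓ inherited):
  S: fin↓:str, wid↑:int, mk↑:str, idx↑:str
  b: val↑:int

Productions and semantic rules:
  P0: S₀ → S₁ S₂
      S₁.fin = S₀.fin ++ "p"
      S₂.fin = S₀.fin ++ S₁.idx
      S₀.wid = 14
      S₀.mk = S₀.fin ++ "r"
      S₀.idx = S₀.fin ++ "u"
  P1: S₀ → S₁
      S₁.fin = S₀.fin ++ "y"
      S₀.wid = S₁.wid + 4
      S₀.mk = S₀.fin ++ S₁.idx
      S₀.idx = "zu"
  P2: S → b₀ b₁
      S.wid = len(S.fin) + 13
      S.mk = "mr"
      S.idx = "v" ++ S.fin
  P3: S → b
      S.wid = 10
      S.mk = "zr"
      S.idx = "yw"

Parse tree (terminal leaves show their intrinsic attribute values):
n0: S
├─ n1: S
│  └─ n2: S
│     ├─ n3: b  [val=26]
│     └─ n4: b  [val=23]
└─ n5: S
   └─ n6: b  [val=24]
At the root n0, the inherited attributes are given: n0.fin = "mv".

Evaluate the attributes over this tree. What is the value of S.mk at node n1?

"mvpvmvpy"

1. n0.fin = "mv"  [given at root]
2. n1.fin = "mvp"  [S₀.fin ++ "p"]
3. n2.fin = "mvpy"  [S₀.fin ++ "y"]
4. n3.val = 26  [terminal]
5. n4.val = 23  [terminal]
6. n2.wid = 17  [len(S.fin) + 13]
7. n2.mk = "mr"  ["mr"]
8. n2.idx = "vmvpy"  ["v" ++ S.fin]
9. n1.wid = 21  [S₁.wid + 4]
10. n1.mk = "mvpvmvpy"  [S₀.fin ++ S₁.idx]
11. n1.idx = "zu"  ["zu"]
12. n5.fin = "mvzu"  [S₀.fin ++ S₁.idx]
13. n6.val = 24  [terminal]
14. n5.wid = 10  [10]
15. n5.mk = "zr"  ["zr"]
16. n5.idx = "yw"  ["yw"]
17. n0.wid = 14  [14]
18. n0.mk = "mvr"  [S₀.fin ++ "r"]
19. n0.idx = "mvu"  [S₀.fin ++ "u"]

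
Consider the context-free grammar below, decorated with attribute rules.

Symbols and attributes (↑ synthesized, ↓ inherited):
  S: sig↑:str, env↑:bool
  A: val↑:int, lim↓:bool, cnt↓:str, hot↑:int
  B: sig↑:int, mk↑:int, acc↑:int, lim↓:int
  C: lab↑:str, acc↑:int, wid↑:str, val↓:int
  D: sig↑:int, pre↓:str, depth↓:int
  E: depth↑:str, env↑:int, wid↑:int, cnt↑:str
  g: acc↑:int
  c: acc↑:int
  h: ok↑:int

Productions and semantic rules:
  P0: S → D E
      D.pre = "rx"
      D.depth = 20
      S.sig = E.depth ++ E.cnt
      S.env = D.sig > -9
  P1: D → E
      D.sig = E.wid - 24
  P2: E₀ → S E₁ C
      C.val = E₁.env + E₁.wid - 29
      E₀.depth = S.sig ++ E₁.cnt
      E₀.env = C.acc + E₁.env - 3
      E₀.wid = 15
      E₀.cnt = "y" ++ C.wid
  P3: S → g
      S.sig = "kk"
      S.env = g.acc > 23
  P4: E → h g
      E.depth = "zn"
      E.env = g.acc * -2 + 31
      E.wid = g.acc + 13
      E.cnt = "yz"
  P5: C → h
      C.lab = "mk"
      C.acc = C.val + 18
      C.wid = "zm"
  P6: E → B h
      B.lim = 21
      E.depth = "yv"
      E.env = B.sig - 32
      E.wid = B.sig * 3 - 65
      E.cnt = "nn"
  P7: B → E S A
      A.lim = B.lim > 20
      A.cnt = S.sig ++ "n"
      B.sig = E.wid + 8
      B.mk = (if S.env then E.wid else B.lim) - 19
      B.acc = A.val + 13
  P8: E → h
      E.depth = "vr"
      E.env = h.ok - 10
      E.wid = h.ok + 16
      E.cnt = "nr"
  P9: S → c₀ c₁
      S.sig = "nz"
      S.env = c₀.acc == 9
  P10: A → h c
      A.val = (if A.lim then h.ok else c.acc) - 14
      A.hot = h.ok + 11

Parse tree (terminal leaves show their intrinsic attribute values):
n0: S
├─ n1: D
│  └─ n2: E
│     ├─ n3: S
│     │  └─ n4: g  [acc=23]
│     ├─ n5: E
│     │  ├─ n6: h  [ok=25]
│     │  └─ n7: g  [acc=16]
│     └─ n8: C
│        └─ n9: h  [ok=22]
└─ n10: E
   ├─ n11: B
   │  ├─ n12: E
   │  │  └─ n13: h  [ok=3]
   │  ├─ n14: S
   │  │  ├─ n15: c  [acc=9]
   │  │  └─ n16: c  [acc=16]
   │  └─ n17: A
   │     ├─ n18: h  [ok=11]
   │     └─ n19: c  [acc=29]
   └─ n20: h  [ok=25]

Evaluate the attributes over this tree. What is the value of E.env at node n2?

1. n1.pre = "rx"  ["rx"]
2. n1.depth = 20  [20]
3. n4.acc = 23  [terminal]
4. n3.sig = "kk"  ["kk"]
5. n3.env = false  [g.acc > 23]
6. n6.ok = 25  [terminal]
7. n7.acc = 16  [terminal]
8. n5.depth = "zn"  ["zn"]
9. n5.env = -1  [g.acc * -2 + 31]
10. n5.wid = 29  [g.acc + 13]
11. n5.cnt = "yz"  ["yz"]
12. n8.val = -1  [E₁.env + E₁.wid - 29]
13. n9.ok = 22  [terminal]
14. n8.lab = "mk"  ["mk"]
15. n8.acc = 17  [C.val + 18]
16. n8.wid = "zm"  ["zm"]
17. n2.depth = "kkyz"  [S.sig ++ E₁.cnt]
18. n2.env = 13  [C.acc + E₁.env - 3]
19. n2.wid = 15  [15]
20. n2.cnt = "yzm"  ["y" ++ C.wid]
21. n1.sig = -9  [E.wid - 24]
22. n11.lim = 21  [21]
23. n13.ok = 3  [terminal]
24. n12.depth = "vr"  ["vr"]
25. n12.env = -7  [h.ok - 10]
26. n12.wid = 19  [h.ok + 16]
27. n12.cnt = "nr"  ["nr"]
28. n15.acc = 9  [terminal]
29. n16.acc = 16  [terminal]
30. n14.sig = "nz"  ["nz"]
31. n14.env = true  [c₀.acc == 9]
32. n17.lim = true  [B.lim > 20]
33. n17.cnt = "nzn"  [S.sig ++ "n"]
34. n18.ok = 11  [terminal]
35. n19.acc = 29  [terminal]
36. n17.val = -3  [(if A.lim then h.ok else c.acc) - 14]
37. n17.hot = 22  [h.ok + 11]
38. n11.sig = 27  [E.wid + 8]
39. n11.mk = 0  [(if S.env then E.wid else B.lim) - 19]
40. n11.acc = 10  [A.val + 13]
41. n20.ok = 25  [terminal]
42. n10.depth = "yv"  ["yv"]
43. n10.env = -5  [B.sig - 32]
44. n10.wid = 16  [B.sig * 3 - 65]
45. n10.cnt = "nn"  ["nn"]
46. n0.sig = "yvnn"  [E.depth ++ E.cnt]
47. n0.env = false  [D.sig > -9]

13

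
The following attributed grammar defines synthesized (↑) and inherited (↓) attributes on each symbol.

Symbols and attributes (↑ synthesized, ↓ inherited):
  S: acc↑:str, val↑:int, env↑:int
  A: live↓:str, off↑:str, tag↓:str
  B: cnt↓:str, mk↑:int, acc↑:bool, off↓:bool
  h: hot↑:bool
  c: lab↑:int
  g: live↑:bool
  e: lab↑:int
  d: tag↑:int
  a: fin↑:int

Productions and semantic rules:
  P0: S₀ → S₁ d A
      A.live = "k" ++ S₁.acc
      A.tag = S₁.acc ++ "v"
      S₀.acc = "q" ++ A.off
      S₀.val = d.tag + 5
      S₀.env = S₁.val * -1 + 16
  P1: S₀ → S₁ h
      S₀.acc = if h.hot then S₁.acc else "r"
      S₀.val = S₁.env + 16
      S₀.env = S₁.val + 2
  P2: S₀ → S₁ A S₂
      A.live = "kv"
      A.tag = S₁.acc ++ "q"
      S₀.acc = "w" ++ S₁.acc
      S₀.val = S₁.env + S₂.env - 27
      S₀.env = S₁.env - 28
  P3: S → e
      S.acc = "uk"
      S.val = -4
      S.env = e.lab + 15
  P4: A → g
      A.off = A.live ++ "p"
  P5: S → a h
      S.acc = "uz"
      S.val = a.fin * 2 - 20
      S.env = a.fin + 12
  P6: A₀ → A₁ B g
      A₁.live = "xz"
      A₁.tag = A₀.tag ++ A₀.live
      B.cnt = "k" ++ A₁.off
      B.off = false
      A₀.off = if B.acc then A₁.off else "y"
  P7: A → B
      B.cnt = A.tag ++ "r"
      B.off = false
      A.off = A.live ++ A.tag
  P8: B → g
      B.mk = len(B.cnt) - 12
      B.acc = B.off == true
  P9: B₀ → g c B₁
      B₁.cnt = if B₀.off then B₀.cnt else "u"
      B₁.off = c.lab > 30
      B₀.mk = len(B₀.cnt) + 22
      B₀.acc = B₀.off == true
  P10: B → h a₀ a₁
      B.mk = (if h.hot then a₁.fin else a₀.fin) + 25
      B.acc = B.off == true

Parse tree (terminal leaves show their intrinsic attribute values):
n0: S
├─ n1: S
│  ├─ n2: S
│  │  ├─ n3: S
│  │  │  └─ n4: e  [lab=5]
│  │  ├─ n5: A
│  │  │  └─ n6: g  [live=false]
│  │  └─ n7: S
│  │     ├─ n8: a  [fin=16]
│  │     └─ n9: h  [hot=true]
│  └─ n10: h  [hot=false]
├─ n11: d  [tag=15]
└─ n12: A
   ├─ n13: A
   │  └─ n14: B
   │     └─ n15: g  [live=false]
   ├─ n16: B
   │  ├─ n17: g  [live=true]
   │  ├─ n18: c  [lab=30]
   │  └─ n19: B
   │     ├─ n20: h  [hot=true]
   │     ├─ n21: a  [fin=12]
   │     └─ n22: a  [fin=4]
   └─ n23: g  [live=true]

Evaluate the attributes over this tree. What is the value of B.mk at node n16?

29

1. n4.lab = 5  [terminal]
2. n3.acc = "uk"  ["uk"]
3. n3.val = -4  [-4]
4. n3.env = 20  [e.lab + 15]
5. n5.live = "kv"  ["kv"]
6. n5.tag = "ukq"  [S₁.acc ++ "q"]
7. n6.live = false  [terminal]
8. n5.off = "kvp"  [A.live ++ "p"]
9. n8.fin = 16  [terminal]
10. n9.hot = true  [terminal]
11. n7.acc = "uz"  ["uz"]
12. n7.val = 12  [a.fin * 2 - 20]
13. n7.env = 28  [a.fin + 12]
14. n2.acc = "wuk"  ["w" ++ S₁.acc]
15. n2.val = 21  [S₁.env + S₂.env - 27]
16. n2.env = -8  [S₁.env - 28]
17. n10.hot = false  [terminal]
18. n1.acc = "r"  [if h.hot then S₁.acc else "r"]
19. n1.val = 8  [S₁.env + 16]
20. n1.env = 23  [S₁.val + 2]
21. n11.tag = 15  [terminal]
22. n12.live = "kr"  ["k" ++ S₁.acc]
23. n12.tag = "rv"  [S₁.acc ++ "v"]
24. n13.live = "xz"  ["xz"]
25. n13.tag = "rvkr"  [A₀.tag ++ A₀.live]
26. n14.cnt = "rvkrr"  [A.tag ++ "r"]
27. n14.off = false  [false]
28. n15.live = false  [terminal]
29. n14.mk = -7  [len(B.cnt) - 12]
30. n14.acc = false  [B.off == true]
31. n13.off = "xzrvkr"  [A.live ++ A.tag]
32. n16.cnt = "kxzrvkr"  ["k" ++ A₁.off]
33. n16.off = false  [false]
34. n17.live = true  [terminal]
35. n18.lab = 30  [terminal]
36. n19.cnt = "u"  [if B₀.off then B₀.cnt else "u"]
37. n19.off = false  [c.lab > 30]
38. n20.hot = true  [terminal]
39. n21.fin = 12  [terminal]
40. n22.fin = 4  [terminal]
41. n19.mk = 29  [(if h.hot then a₁.fin else a₀.fin) + 25]
42. n19.acc = false  [B.off == true]
43. n16.mk = 29  [len(B₀.cnt) + 22]
44. n16.acc = false  [B₀.off == true]
45. n23.live = true  [terminal]
46. n12.off = "y"  [if B.acc then A₁.off else "y"]
47. n0.acc = "qy"  ["q" ++ A.off]
48. n0.val = 20  [d.tag + 5]
49. n0.env = 8  [S₁.val * -1 + 16]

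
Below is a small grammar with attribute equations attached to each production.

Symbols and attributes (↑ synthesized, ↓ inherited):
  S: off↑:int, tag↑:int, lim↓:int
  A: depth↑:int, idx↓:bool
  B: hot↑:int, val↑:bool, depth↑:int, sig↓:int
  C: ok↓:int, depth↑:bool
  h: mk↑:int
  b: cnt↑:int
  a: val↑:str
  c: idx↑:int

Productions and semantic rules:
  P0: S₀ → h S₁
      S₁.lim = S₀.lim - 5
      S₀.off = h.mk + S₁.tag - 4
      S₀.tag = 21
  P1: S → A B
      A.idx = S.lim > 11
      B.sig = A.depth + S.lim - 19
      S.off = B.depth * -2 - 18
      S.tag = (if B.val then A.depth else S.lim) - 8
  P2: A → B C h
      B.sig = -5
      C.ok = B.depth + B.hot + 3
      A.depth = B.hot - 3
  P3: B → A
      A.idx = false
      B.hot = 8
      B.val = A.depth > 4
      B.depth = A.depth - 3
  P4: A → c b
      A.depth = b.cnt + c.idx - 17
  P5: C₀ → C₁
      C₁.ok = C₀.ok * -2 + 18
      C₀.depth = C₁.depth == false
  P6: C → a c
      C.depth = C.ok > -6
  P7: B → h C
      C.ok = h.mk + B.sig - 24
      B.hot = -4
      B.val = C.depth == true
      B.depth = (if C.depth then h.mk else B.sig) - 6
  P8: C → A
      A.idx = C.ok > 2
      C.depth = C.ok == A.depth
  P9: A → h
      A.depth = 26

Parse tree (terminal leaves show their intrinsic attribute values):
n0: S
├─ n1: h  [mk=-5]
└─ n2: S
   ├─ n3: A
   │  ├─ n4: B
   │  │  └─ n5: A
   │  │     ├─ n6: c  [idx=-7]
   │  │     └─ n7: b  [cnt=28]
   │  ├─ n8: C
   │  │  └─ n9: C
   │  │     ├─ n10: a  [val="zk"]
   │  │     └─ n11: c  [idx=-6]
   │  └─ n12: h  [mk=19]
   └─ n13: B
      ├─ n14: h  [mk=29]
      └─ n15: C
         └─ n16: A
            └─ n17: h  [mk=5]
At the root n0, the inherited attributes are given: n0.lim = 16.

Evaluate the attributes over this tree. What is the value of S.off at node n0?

1. n0.lim = 16  [given at root]
2. n1.mk = -5  [terminal]
3. n2.lim = 11  [S₀.lim - 5]
4. n3.idx = false  [S.lim > 11]
5. n4.sig = -5  [-5]
6. n5.idx = false  [false]
7. n6.idx = -7  [terminal]
8. n7.cnt = 28  [terminal]
9. n5.depth = 4  [b.cnt + c.idx - 17]
10. n4.hot = 8  [8]
11. n4.val = false  [A.depth > 4]
12. n4.depth = 1  [A.depth - 3]
13. n8.ok = 12  [B.depth + B.hot + 3]
14. n9.ok = -6  [C₀.ok * -2 + 18]
15. n10.val = "zk"  [terminal]
16. n11.idx = -6  [terminal]
17. n9.depth = false  [C.ok > -6]
18. n8.depth = true  [C₁.depth == false]
19. n12.mk = 19  [terminal]
20. n3.depth = 5  [B.hot - 3]
21. n13.sig = -3  [A.depth + S.lim - 19]
22. n14.mk = 29  [terminal]
23. n15.ok = 2  [h.mk + B.sig - 24]
24. n16.idx = false  [C.ok > 2]
25. n17.mk = 5  [terminal]
26. n16.depth = 26  [26]
27. n15.depth = false  [C.ok == A.depth]
28. n13.hot = -4  [-4]
29. n13.val = false  [C.depth == true]
30. n13.depth = -9  [(if C.depth then h.mk else B.sig) - 6]
31. n2.off = 0  [B.depth * -2 - 18]
32. n2.tag = 3  [(if B.val then A.depth else S.lim) - 8]
33. n0.off = -6  [h.mk + S₁.tag - 4]
34. n0.tag = 21  [21]

-6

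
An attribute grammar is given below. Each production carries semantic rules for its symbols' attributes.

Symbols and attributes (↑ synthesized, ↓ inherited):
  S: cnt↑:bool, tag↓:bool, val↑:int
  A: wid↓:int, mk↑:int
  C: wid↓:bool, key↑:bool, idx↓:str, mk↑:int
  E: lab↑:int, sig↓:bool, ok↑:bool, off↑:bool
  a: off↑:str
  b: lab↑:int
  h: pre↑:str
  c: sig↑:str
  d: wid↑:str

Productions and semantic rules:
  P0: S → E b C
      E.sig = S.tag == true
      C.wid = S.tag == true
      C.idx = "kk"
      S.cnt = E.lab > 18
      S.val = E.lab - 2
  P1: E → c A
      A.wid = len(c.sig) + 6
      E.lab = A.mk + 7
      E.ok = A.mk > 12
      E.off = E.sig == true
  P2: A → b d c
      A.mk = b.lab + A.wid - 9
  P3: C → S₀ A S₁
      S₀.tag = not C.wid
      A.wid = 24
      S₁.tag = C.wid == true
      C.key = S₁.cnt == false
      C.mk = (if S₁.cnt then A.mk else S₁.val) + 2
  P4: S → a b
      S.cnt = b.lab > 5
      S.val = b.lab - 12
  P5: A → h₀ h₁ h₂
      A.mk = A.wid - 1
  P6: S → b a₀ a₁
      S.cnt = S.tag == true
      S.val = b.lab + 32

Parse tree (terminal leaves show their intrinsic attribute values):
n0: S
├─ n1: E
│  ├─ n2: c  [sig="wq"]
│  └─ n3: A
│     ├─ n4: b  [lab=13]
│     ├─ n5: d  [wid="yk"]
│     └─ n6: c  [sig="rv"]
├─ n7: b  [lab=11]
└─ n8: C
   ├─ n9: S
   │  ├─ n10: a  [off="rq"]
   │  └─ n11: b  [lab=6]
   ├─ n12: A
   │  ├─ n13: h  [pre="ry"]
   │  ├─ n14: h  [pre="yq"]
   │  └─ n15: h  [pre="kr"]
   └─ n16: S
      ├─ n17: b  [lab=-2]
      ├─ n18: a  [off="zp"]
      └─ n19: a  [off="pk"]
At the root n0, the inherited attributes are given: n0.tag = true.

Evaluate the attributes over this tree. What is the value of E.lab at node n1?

1. n0.tag = true  [given at root]
2. n1.sig = true  [S.tag == true]
3. n2.sig = "wq"  [terminal]
4. n3.wid = 8  [len(c.sig) + 6]
5. n4.lab = 13  [terminal]
6. n5.wid = "yk"  [terminal]
7. n6.sig = "rv"  [terminal]
8. n3.mk = 12  [b.lab + A.wid - 9]
9. n1.lab = 19  [A.mk + 7]
10. n1.ok = false  [A.mk > 12]
11. n1.off = true  [E.sig == true]
12. n7.lab = 11  [terminal]
13. n8.wid = true  [S.tag == true]
14. n8.idx = "kk"  ["kk"]
15. n9.tag = false  [not C.wid]
16. n10.off = "rq"  [terminal]
17. n11.lab = 6  [terminal]
18. n9.cnt = true  [b.lab > 5]
19. n9.val = -6  [b.lab - 12]
20. n12.wid = 24  [24]
21. n13.pre = "ry"  [terminal]
22. n14.pre = "yq"  [terminal]
23. n15.pre = "kr"  [terminal]
24. n12.mk = 23  [A.wid - 1]
25. n16.tag = true  [C.wid == true]
26. n17.lab = -2  [terminal]
27. n18.off = "zp"  [terminal]
28. n19.off = "pk"  [terminal]
29. n16.cnt = true  [S.tag == true]
30. n16.val = 30  [b.lab + 32]
31. n8.key = false  [S₁.cnt == false]
32. n8.mk = 25  [(if S₁.cnt then A.mk else S₁.val) + 2]
33. n0.cnt = true  [E.lab > 18]
34. n0.val = 17  [E.lab - 2]

19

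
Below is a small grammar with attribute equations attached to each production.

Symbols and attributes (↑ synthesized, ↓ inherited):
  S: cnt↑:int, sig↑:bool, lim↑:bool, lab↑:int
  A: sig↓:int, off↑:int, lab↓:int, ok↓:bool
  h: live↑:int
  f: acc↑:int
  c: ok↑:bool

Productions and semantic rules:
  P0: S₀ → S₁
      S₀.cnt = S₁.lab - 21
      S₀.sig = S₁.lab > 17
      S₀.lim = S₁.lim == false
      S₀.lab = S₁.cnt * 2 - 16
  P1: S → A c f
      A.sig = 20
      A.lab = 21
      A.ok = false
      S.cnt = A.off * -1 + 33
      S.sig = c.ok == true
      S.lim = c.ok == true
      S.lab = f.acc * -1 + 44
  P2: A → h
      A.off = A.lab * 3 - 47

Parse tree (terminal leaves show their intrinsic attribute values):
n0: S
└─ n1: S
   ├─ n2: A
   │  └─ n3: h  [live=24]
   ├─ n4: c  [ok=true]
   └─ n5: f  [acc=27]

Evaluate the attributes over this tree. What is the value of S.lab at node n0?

18

1. n2.sig = 20  [20]
2. n2.lab = 21  [21]
3. n2.ok = false  [false]
4. n3.live = 24  [terminal]
5. n2.off = 16  [A.lab * 3 - 47]
6. n4.ok = true  [terminal]
7. n5.acc = 27  [terminal]
8. n1.cnt = 17  [A.off * -1 + 33]
9. n1.sig = true  [c.ok == true]
10. n1.lim = true  [c.ok == true]
11. n1.lab = 17  [f.acc * -1 + 44]
12. n0.cnt = -4  [S₁.lab - 21]
13. n0.sig = false  [S₁.lab > 17]
14. n0.lim = false  [S₁.lim == false]
15. n0.lab = 18  [S₁.cnt * 2 - 16]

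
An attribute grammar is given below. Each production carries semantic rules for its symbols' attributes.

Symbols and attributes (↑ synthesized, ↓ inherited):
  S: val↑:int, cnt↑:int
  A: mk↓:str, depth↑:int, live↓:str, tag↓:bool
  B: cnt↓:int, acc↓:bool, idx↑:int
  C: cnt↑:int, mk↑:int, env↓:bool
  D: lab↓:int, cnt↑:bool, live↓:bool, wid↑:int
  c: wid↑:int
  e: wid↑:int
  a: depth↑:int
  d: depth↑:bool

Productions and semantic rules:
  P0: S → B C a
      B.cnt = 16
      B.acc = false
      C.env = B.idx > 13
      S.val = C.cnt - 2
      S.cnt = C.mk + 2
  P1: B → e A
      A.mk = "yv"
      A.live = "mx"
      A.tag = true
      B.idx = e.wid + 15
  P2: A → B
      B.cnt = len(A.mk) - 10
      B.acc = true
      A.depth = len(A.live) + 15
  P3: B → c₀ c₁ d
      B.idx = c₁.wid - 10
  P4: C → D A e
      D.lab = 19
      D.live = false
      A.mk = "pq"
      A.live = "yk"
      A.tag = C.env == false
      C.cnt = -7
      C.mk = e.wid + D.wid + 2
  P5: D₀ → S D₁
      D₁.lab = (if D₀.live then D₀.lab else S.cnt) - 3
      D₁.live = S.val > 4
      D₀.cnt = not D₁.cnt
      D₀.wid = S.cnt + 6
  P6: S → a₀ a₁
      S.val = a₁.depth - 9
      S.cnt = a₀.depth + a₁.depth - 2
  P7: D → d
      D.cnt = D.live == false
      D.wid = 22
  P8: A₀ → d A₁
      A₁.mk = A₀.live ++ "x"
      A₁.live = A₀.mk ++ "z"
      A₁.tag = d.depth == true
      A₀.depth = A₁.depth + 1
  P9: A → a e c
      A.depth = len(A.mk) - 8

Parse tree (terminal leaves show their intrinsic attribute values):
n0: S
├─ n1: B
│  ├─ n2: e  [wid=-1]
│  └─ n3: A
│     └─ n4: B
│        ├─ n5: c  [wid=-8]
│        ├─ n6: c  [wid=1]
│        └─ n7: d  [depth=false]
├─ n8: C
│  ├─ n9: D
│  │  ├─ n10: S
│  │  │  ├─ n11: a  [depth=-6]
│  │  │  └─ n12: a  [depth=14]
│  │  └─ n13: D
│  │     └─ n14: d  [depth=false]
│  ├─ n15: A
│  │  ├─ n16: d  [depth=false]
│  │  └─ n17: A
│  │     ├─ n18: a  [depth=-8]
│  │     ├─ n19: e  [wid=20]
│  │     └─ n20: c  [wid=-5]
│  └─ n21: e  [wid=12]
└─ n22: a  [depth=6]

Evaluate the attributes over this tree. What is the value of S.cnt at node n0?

1. n1.cnt = 16  [16]
2. n1.acc = false  [false]
3. n2.wid = -1  [terminal]
4. n3.mk = "yv"  ["yv"]
5. n3.live = "mx"  ["mx"]
6. n3.tag = true  [true]
7. n4.cnt = -8  [len(A.mk) - 10]
8. n4.acc = true  [true]
9. n5.wid = -8  [terminal]
10. n6.wid = 1  [terminal]
11. n7.depth = false  [terminal]
12. n4.idx = -9  [c₁.wid - 10]
13. n3.depth = 17  [len(A.live) + 15]
14. n1.idx = 14  [e.wid + 15]
15. n8.env = true  [B.idx > 13]
16. n9.lab = 19  [19]
17. n9.live = false  [false]
18. n11.depth = -6  [terminal]
19. n12.depth = 14  [terminal]
20. n10.val = 5  [a₁.depth - 9]
21. n10.cnt = 6  [a₀.depth + a₁.depth - 2]
22. n13.lab = 3  [(if D₀.live then D₀.lab else S.cnt) - 3]
23. n13.live = true  [S.val > 4]
24. n14.depth = false  [terminal]
25. n13.cnt = false  [D.live == false]
26. n13.wid = 22  [22]
27. n9.cnt = true  [not D₁.cnt]
28. n9.wid = 12  [S.cnt + 6]
29. n15.mk = "pq"  ["pq"]
30. n15.live = "yk"  ["yk"]
31. n15.tag = false  [C.env == false]
32. n16.depth = false  [terminal]
33. n17.mk = "ykx"  [A₀.live ++ "x"]
34. n17.live = "pqz"  [A₀.mk ++ "z"]
35. n17.tag = false  [d.depth == true]
36. n18.depth = -8  [terminal]
37. n19.wid = 20  [terminal]
38. n20.wid = -5  [terminal]
39. n17.depth = -5  [len(A.mk) - 8]
40. n15.depth = -4  [A₁.depth + 1]
41. n21.wid = 12  [terminal]
42. n8.cnt = -7  [-7]
43. n8.mk = 26  [e.wid + D.wid + 2]
44. n22.depth = 6  [terminal]
45. n0.val = -9  [C.cnt - 2]
46. n0.cnt = 28  [C.mk + 2]

28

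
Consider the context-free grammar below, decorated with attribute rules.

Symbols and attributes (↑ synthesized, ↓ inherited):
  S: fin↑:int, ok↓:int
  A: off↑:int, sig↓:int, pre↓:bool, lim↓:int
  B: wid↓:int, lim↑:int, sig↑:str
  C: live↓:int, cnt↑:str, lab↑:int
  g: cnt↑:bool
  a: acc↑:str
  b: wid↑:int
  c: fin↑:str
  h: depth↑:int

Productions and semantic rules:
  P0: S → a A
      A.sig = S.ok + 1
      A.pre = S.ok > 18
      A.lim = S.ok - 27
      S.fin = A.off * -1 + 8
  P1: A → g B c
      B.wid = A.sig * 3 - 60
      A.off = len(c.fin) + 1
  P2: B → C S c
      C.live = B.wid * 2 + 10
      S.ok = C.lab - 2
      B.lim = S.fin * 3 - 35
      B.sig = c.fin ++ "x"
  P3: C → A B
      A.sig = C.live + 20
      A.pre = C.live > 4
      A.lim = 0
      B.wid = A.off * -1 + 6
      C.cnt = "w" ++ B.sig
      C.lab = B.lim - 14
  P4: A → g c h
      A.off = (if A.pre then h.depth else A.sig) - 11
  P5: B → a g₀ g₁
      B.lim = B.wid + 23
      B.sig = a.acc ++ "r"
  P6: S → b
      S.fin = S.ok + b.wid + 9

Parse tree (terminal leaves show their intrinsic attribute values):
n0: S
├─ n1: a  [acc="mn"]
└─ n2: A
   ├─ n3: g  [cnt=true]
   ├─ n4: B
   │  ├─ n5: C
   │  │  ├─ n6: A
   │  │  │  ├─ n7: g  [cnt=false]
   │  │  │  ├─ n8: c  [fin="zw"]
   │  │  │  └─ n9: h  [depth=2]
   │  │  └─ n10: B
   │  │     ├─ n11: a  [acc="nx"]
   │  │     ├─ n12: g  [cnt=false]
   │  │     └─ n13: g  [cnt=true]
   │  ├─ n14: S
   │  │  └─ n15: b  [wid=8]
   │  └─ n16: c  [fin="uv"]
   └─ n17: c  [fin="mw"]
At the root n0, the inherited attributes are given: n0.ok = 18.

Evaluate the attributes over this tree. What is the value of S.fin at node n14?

17

1. n0.ok = 18  [given at root]
2. n1.acc = "mn"  [terminal]
3. n2.sig = 19  [S.ok + 1]
4. n2.pre = false  [S.ok > 18]
5. n2.lim = -9  [S.ok - 27]
6. n3.cnt = true  [terminal]
7. n4.wid = -3  [A.sig * 3 - 60]
8. n5.live = 4  [B.wid * 2 + 10]
9. n6.sig = 24  [C.live + 20]
10. n6.pre = false  [C.live > 4]
11. n6.lim = 0  [0]
12. n7.cnt = false  [terminal]
13. n8.fin = "zw"  [terminal]
14. n9.depth = 2  [terminal]
15. n6.off = 13  [(if A.pre then h.depth else A.sig) - 11]
16. n10.wid = -7  [A.off * -1 + 6]
17. n11.acc = "nx"  [terminal]
18. n12.cnt = false  [terminal]
19. n13.cnt = true  [terminal]
20. n10.lim = 16  [B.wid + 23]
21. n10.sig = "nxr"  [a.acc ++ "r"]
22. n5.cnt = "wnxr"  ["w" ++ B.sig]
23. n5.lab = 2  [B.lim - 14]
24. n14.ok = 0  [C.lab - 2]
25. n15.wid = 8  [terminal]
26. n14.fin = 17  [S.ok + b.wid + 9]
27. n16.fin = "uv"  [terminal]
28. n4.lim = 16  [S.fin * 3 - 35]
29. n4.sig = "uvx"  [c.fin ++ "x"]
30. n17.fin = "mw"  [terminal]
31. n2.off = 3  [len(c.fin) + 1]
32. n0.fin = 5  [A.off * -1 + 8]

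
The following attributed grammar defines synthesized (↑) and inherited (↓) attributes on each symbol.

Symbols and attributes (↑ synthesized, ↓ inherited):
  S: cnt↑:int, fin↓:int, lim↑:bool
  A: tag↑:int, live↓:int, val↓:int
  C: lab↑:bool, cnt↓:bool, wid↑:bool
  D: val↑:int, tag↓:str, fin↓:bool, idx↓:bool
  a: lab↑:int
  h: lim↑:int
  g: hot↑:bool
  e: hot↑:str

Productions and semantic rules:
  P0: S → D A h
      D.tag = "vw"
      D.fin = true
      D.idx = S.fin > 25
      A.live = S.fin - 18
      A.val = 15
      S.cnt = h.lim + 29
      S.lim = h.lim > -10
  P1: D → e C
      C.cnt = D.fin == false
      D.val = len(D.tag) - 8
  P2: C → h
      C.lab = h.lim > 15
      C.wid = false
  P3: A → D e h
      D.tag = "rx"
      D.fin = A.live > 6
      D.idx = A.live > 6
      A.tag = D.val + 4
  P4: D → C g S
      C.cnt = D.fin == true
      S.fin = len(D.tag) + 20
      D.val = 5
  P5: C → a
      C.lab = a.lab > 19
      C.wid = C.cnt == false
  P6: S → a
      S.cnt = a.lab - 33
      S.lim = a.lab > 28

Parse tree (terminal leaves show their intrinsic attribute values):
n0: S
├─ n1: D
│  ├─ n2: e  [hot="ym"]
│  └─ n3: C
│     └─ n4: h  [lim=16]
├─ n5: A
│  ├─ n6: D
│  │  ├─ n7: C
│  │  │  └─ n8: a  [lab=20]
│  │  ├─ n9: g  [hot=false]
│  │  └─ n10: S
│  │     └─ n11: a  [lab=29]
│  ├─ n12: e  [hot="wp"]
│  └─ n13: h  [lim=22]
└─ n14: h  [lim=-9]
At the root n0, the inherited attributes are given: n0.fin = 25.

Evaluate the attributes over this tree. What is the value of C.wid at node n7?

1. n0.fin = 25  [given at root]
2. n1.tag = "vw"  ["vw"]
3. n1.fin = true  [true]
4. n1.idx = false  [S.fin > 25]
5. n2.hot = "ym"  [terminal]
6. n3.cnt = false  [D.fin == false]
7. n4.lim = 16  [terminal]
8. n3.lab = true  [h.lim > 15]
9. n3.wid = false  [false]
10. n1.val = -6  [len(D.tag) - 8]
11. n5.live = 7  [S.fin - 18]
12. n5.val = 15  [15]
13. n6.tag = "rx"  ["rx"]
14. n6.fin = true  [A.live > 6]
15. n6.idx = true  [A.live > 6]
16. n7.cnt = true  [D.fin == true]
17. n8.lab = 20  [terminal]
18. n7.lab = true  [a.lab > 19]
19. n7.wid = false  [C.cnt == false]
20. n9.hot = false  [terminal]
21. n10.fin = 22  [len(D.tag) + 20]
22. n11.lab = 29  [terminal]
23. n10.cnt = -4  [a.lab - 33]
24. n10.lim = true  [a.lab > 28]
25. n6.val = 5  [5]
26. n12.hot = "wp"  [terminal]
27. n13.lim = 22  [terminal]
28. n5.tag = 9  [D.val + 4]
29. n14.lim = -9  [terminal]
30. n0.cnt = 20  [h.lim + 29]
31. n0.lim = true  [h.lim > -10]

false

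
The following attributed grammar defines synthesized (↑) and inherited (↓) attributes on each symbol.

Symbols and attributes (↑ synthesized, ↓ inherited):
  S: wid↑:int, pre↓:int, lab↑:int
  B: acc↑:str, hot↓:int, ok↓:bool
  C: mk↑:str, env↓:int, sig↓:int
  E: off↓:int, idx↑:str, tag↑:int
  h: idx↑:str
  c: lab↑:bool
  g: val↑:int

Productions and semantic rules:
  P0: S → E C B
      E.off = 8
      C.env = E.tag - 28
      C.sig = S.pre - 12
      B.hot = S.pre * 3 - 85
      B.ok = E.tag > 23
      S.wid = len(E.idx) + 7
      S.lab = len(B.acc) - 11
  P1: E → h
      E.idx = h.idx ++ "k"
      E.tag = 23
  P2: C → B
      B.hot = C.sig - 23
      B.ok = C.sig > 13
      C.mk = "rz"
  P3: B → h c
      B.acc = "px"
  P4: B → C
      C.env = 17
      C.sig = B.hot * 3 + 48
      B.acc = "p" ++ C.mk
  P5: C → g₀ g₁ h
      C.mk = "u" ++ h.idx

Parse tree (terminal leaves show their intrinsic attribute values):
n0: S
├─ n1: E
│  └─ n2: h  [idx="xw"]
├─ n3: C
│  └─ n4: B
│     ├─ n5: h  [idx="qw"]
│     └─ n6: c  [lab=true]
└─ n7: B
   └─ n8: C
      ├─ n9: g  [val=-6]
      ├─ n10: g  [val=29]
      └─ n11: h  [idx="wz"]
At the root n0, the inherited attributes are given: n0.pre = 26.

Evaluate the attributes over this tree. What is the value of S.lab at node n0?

1. n0.pre = 26  [given at root]
2. n1.off = 8  [8]
3. n2.idx = "xw"  [terminal]
4. n1.idx = "xwk"  [h.idx ++ "k"]
5. n1.tag = 23  [23]
6. n3.env = -5  [E.tag - 28]
7. n3.sig = 14  [S.pre - 12]
8. n4.hot = -9  [C.sig - 23]
9. n4.ok = true  [C.sig > 13]
10. n5.idx = "qw"  [terminal]
11. n6.lab = true  [terminal]
12. n4.acc = "px"  ["px"]
13. n3.mk = "rz"  ["rz"]
14. n7.hot = -7  [S.pre * 3 - 85]
15. n7.ok = false  [E.tag > 23]
16. n8.env = 17  [17]
17. n8.sig = 27  [B.hot * 3 + 48]
18. n9.val = -6  [terminal]
19. n10.val = 29  [terminal]
20. n11.idx = "wz"  [terminal]
21. n8.mk = "uwz"  ["u" ++ h.idx]
22. n7.acc = "puwz"  ["p" ++ C.mk]
23. n0.wid = 10  [len(E.idx) + 7]
24. n0.lab = -7  [len(B.acc) - 11]

-7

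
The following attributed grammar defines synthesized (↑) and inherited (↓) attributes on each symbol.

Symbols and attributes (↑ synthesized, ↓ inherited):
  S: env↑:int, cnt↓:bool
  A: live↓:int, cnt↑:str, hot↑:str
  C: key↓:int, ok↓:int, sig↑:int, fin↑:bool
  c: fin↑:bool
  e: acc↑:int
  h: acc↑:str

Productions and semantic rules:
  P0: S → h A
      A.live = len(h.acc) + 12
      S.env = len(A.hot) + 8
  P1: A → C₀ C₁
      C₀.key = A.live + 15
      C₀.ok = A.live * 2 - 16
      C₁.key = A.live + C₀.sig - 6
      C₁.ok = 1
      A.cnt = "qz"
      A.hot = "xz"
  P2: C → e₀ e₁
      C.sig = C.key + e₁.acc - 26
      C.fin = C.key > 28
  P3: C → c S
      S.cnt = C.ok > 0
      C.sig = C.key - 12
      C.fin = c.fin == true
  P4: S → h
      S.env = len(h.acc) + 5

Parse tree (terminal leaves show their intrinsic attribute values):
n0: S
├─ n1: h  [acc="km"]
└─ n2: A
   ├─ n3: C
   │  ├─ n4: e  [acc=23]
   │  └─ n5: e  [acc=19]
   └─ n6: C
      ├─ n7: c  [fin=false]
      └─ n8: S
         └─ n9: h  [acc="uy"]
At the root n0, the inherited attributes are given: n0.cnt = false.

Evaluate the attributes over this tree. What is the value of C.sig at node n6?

1. n0.cnt = false  [given at root]
2. n1.acc = "km"  [terminal]
3. n2.live = 14  [len(h.acc) + 12]
4. n3.key = 29  [A.live + 15]
5. n3.ok = 12  [A.live * 2 - 16]
6. n4.acc = 23  [terminal]
7. n5.acc = 19  [terminal]
8. n3.sig = 22  [C.key + e₁.acc - 26]
9. n3.fin = true  [C.key > 28]
10. n6.key = 30  [A.live + C₀.sig - 6]
11. n6.ok = 1  [1]
12. n7.fin = false  [terminal]
13. n8.cnt = true  [C.ok > 0]
14. n9.acc = "uy"  [terminal]
15. n8.env = 7  [len(h.acc) + 5]
16. n6.sig = 18  [C.key - 12]
17. n6.fin = false  [c.fin == true]
18. n2.cnt = "qz"  ["qz"]
19. n2.hot = "xz"  ["xz"]
20. n0.env = 10  [len(A.hot) + 8]

18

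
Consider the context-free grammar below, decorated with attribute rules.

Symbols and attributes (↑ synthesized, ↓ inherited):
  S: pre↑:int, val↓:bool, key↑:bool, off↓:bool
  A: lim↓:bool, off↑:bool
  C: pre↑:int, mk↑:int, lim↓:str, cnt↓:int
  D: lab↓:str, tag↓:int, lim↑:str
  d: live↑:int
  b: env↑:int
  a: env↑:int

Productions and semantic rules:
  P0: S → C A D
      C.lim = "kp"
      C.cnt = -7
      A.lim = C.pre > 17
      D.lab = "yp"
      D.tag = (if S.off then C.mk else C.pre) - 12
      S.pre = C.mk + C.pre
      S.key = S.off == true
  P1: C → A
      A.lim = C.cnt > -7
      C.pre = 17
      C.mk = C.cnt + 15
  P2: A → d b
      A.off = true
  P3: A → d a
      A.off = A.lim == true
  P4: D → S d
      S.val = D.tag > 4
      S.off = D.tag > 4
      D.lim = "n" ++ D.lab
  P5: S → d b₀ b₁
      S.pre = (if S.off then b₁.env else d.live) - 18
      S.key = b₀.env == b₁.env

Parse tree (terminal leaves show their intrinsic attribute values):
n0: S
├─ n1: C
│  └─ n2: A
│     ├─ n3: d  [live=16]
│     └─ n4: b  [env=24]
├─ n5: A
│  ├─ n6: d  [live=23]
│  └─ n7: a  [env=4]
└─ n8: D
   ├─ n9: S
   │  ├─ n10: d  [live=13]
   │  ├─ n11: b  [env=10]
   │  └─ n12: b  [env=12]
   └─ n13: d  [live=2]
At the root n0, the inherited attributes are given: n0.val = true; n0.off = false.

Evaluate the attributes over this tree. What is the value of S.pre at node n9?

-6

1. n0.val = true  [given at root]
2. n0.off = false  [given at root]
3. n1.lim = "kp"  ["kp"]
4. n1.cnt = -7  [-7]
5. n2.lim = false  [C.cnt > -7]
6. n3.live = 16  [terminal]
7. n4.env = 24  [terminal]
8. n2.off = true  [true]
9. n1.pre = 17  [17]
10. n1.mk = 8  [C.cnt + 15]
11. n5.lim = false  [C.pre > 17]
12. n6.live = 23  [terminal]
13. n7.env = 4  [terminal]
14. n5.off = false  [A.lim == true]
15. n8.lab = "yp"  ["yp"]
16. n8.tag = 5  [(if S.off then C.mk else C.pre) - 12]
17. n9.val = true  [D.tag > 4]
18. n9.off = true  [D.tag > 4]
19. n10.live = 13  [terminal]
20. n11.env = 10  [terminal]
21. n12.env = 12  [terminal]
22. n9.pre = -6  [(if S.off then b₁.env else d.live) - 18]
23. n9.key = false  [b₀.env == b₁.env]
24. n13.live = 2  [terminal]
25. n8.lim = "nyp"  ["n" ++ D.lab]
26. n0.pre = 25  [C.mk + C.pre]
27. n0.key = false  [S.off == true]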